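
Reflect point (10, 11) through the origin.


Reflection through origin: (x, y) -> (-x, -y)
(10, 11) -> (-10, -11)

(-10, -11)


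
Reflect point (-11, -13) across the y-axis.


Reflection across y-axis: (x, y) -> (-x, y)
(-11, -13) -> (11, -13)

(11, -13)


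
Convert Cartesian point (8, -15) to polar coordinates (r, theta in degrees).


r = sqrt(8^2 + (-15)^2) = 17
theta = atan2(-15, 8) = 298.0725 degrees

r = 17, theta = 298.0725 degrees


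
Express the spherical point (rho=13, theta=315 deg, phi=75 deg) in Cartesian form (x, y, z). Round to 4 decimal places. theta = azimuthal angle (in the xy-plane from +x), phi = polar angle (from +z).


x = 13 * sin(75) * cos(315) = 8.8792
y = 13 * sin(75) * sin(315) = -8.8792
z = 13 * cos(75) = 3.3646

(8.8792, -8.8792, 3.3646)


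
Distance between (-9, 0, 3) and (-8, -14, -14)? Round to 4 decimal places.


d = sqrt((-8--9)^2 + (-14-0)^2 + (-14-3)^2) = 22.0454

22.0454


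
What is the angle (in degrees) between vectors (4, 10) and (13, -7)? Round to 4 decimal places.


dot = 4*13 + 10*-7 = -18
|u| = 10.7703, |v| = 14.7648
cos(angle) = -0.1132
angle = 96.4993 degrees

96.4993 degrees


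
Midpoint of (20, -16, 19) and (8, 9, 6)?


Midpoint = ((20+8)/2, (-16+9)/2, (19+6)/2) = (14, -3.5, 12.5)

(14, -3.5, 12.5)


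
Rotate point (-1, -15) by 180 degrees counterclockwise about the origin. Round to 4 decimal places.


x' = -1*cos(180) - -15*sin(180) = 1
y' = -1*sin(180) + -15*cos(180) = 15

(1, 15)


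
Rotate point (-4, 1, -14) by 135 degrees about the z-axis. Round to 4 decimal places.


x' = -4*cos(135) - 1*sin(135) = 2.1213
y' = -4*sin(135) + 1*cos(135) = -3.5355
z' = -14

(2.1213, -3.5355, -14)


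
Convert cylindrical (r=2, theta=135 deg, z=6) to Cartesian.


x = 2 * cos(135) = -1.4142
y = 2 * sin(135) = 1.4142
z = 6

(-1.4142, 1.4142, 6)


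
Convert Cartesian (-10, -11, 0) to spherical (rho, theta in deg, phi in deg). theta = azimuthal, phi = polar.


rho = sqrt((-10)^2 + (-11)^2 + 0^2) = 14.8661
theta = atan2(-11, -10) = 227.7263 deg
phi = acos(0/14.8661) = 90 deg

rho = 14.8661, theta = 227.7263 deg, phi = 90 deg


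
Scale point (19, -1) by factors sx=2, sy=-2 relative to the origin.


Scaling: (x*sx, y*sy) = (19*2, -1*-2) = (38, 2)

(38, 2)


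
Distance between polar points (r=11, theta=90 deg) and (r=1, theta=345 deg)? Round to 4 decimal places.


d = sqrt(r1^2 + r2^2 - 2*r1*r2*cos(t2-t1))
d = sqrt(11^2 + 1^2 - 2*11*1*cos(345-90)) = 11.3002

11.3002


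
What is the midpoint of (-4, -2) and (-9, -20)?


Midpoint = ((-4+-9)/2, (-2+-20)/2) = (-6.5, -11)

(-6.5, -11)


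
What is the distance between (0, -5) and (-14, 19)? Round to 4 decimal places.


d = sqrt((-14-0)^2 + (19--5)^2) = 27.7849

27.7849


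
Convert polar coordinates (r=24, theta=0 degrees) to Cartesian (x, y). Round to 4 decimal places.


x = 24 * cos(0) = 24
y = 24 * sin(0) = 0

(24, 0)


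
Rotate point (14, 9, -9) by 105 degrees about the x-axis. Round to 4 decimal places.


x' = 14
y' = 9*cos(105) - -9*sin(105) = 6.364
z' = 9*sin(105) + -9*cos(105) = 11.0227

(14, 6.364, 11.0227)


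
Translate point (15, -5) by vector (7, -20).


Translation: (x+dx, y+dy) = (15+7, -5+-20) = (22, -25)

(22, -25)


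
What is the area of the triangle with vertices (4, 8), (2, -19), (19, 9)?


Area = |x1(y2-y3) + x2(y3-y1) + x3(y1-y2)| / 2
= |4*(-19-9) + 2*(9-8) + 19*(8--19)| / 2
= 201.5

201.5


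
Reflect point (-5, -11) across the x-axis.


Reflection across x-axis: (x, y) -> (x, -y)
(-5, -11) -> (-5, 11)

(-5, 11)


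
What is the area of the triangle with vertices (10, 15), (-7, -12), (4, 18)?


Area = |x1(y2-y3) + x2(y3-y1) + x3(y1-y2)| / 2
= |10*(-12-18) + -7*(18-15) + 4*(15--12)| / 2
= 106.5

106.5


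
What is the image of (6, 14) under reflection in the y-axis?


Reflection across y-axis: (x, y) -> (-x, y)
(6, 14) -> (-6, 14)

(-6, 14)


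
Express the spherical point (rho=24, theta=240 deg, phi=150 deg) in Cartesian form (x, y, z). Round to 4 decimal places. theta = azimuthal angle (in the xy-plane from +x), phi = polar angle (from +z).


x = 24 * sin(150) * cos(240) = -6
y = 24 * sin(150) * sin(240) = -10.3923
z = 24 * cos(150) = -20.7846

(-6, -10.3923, -20.7846)


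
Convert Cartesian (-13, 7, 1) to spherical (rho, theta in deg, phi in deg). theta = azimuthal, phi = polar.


rho = sqrt((-13)^2 + 7^2 + 1^2) = 14.7986
theta = atan2(7, -13) = 151.6992 deg
phi = acos(1/14.7986) = 86.1254 deg

rho = 14.7986, theta = 151.6992 deg, phi = 86.1254 deg


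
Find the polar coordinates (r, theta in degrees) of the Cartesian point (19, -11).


r = sqrt(19^2 + (-11)^2) = 21.9545
theta = atan2(-11, 19) = 329.9314 degrees

r = 21.9545, theta = 329.9314 degrees


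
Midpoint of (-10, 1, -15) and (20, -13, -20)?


Midpoint = ((-10+20)/2, (1+-13)/2, (-15+-20)/2) = (5, -6, -17.5)

(5, -6, -17.5)


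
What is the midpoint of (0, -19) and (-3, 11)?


Midpoint = ((0+-3)/2, (-19+11)/2) = (-1.5, -4)

(-1.5, -4)


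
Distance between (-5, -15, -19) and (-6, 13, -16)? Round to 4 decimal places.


d = sqrt((-6--5)^2 + (13--15)^2 + (-16--19)^2) = 28.178

28.178


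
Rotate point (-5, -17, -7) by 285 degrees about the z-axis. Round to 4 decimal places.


x' = -5*cos(285) - -17*sin(285) = -17.7148
y' = -5*sin(285) + -17*cos(285) = 0.4297
z' = -7

(-17.7148, 0.4297, -7)


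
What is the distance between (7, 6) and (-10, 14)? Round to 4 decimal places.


d = sqrt((-10-7)^2 + (14-6)^2) = 18.7883

18.7883


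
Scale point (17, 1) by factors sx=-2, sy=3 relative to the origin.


Scaling: (x*sx, y*sy) = (17*-2, 1*3) = (-34, 3)

(-34, 3)


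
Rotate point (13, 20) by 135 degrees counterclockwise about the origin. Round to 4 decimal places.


x' = 13*cos(135) - 20*sin(135) = -23.3345
y' = 13*sin(135) + 20*cos(135) = -4.9497

(-23.3345, -4.9497)


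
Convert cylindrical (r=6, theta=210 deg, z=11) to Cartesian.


x = 6 * cos(210) = -5.1962
y = 6 * sin(210) = -3
z = 11

(-5.1962, -3, 11)


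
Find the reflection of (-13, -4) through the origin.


Reflection through origin: (x, y) -> (-x, -y)
(-13, -4) -> (13, 4)

(13, 4)


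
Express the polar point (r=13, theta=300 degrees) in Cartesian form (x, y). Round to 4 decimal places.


x = 13 * cos(300) = 6.5
y = 13 * sin(300) = -11.2583

(6.5, -11.2583)


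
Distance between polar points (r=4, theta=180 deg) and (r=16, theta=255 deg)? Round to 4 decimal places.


d = sqrt(r1^2 + r2^2 - 2*r1*r2*cos(t2-t1))
d = sqrt(4^2 + 16^2 - 2*4*16*cos(255-180)) = 15.4555

15.4555


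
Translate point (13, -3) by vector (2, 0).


Translation: (x+dx, y+dy) = (13+2, -3+0) = (15, -3)

(15, -3)


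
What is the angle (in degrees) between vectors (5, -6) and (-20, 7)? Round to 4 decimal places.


dot = 5*-20 + -6*7 = -142
|u| = 7.8102, |v| = 21.1896
cos(angle) = -0.858
angle = 149.0956 degrees

149.0956 degrees


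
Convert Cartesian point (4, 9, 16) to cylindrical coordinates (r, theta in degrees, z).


r = sqrt(4^2 + 9^2) = 9.8489
theta = atan2(9, 4) = 66.0375 deg
z = 16

r = 9.8489, theta = 66.0375 deg, z = 16


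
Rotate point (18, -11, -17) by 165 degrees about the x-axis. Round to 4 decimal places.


x' = 18
y' = -11*cos(165) - -17*sin(165) = 15.0251
z' = -11*sin(165) + -17*cos(165) = 13.5737

(18, 15.0251, 13.5737)


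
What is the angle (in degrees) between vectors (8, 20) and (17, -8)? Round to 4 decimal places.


dot = 8*17 + 20*-8 = -24
|u| = 21.5407, |v| = 18.7883
cos(angle) = -0.0593
angle = 93.3997 degrees

93.3997 degrees


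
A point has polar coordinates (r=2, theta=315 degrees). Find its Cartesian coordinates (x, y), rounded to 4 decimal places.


x = 2 * cos(315) = 1.4142
y = 2 * sin(315) = -1.4142

(1.4142, -1.4142)


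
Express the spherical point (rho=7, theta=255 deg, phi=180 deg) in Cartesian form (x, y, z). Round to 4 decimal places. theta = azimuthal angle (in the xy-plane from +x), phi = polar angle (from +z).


x = 7 * sin(180) * cos(255) = 0
y = 7 * sin(180) * sin(255) = 0
z = 7 * cos(180) = -7

(0, 0, -7)


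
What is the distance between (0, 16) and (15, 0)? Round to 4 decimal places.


d = sqrt((15-0)^2 + (0-16)^2) = 21.9317

21.9317


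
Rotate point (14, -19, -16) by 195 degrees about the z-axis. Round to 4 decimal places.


x' = 14*cos(195) - -19*sin(195) = -18.4405
y' = 14*sin(195) + -19*cos(195) = 14.7291
z' = -16

(-18.4405, 14.7291, -16)


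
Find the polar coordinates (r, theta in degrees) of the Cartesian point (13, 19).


r = sqrt(13^2 + 19^2) = 23.0217
theta = atan2(19, 13) = 55.6197 degrees

r = 23.0217, theta = 55.6197 degrees


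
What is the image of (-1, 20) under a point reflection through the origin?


Reflection through origin: (x, y) -> (-x, -y)
(-1, 20) -> (1, -20)

(1, -20)


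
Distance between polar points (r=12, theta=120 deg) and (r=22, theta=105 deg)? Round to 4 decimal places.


d = sqrt(r1^2 + r2^2 - 2*r1*r2*cos(t2-t1))
d = sqrt(12^2 + 22^2 - 2*12*22*cos(105-120)) = 10.8624

10.8624


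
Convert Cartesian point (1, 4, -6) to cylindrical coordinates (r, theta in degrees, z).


r = sqrt(1^2 + 4^2) = 4.1231
theta = atan2(4, 1) = 75.9638 deg
z = -6

r = 4.1231, theta = 75.9638 deg, z = -6


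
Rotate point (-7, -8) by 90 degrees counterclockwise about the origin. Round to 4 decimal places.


x' = -7*cos(90) - -8*sin(90) = 8
y' = -7*sin(90) + -8*cos(90) = -7

(8, -7)


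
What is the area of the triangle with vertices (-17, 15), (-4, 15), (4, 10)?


Area = |x1(y2-y3) + x2(y3-y1) + x3(y1-y2)| / 2
= |-17*(15-10) + -4*(10-15) + 4*(15-15)| / 2
= 32.5

32.5


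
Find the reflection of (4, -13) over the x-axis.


Reflection across x-axis: (x, y) -> (x, -y)
(4, -13) -> (4, 13)

(4, 13)


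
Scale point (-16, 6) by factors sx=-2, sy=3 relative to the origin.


Scaling: (x*sx, y*sy) = (-16*-2, 6*3) = (32, 18)

(32, 18)


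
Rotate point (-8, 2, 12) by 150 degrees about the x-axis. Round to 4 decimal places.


x' = -8
y' = 2*cos(150) - 12*sin(150) = -7.7321
z' = 2*sin(150) + 12*cos(150) = -9.3923

(-8, -7.7321, -9.3923)


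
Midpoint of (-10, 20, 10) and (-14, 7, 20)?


Midpoint = ((-10+-14)/2, (20+7)/2, (10+20)/2) = (-12, 13.5, 15)

(-12, 13.5, 15)


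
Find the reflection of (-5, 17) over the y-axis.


Reflection across y-axis: (x, y) -> (-x, y)
(-5, 17) -> (5, 17)

(5, 17)


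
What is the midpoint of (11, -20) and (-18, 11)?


Midpoint = ((11+-18)/2, (-20+11)/2) = (-3.5, -4.5)

(-3.5, -4.5)


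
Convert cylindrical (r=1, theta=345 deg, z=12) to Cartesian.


x = 1 * cos(345) = 0.9659
y = 1 * sin(345) = -0.2588
z = 12

(0.9659, -0.2588, 12)


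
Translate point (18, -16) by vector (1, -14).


Translation: (x+dx, y+dy) = (18+1, -16+-14) = (19, -30)

(19, -30)


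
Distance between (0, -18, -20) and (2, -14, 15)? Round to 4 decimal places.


d = sqrt((2-0)^2 + (-14--18)^2 + (15--20)^2) = 35.2846

35.2846


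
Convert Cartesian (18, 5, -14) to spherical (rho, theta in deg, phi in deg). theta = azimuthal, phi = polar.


rho = sqrt(18^2 + 5^2 + (-14)^2) = 23.3452
theta = atan2(5, 18) = 15.5241 deg
phi = acos(-14/23.3452) = 126.848 deg

rho = 23.3452, theta = 15.5241 deg, phi = 126.848 deg


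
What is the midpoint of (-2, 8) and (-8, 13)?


Midpoint = ((-2+-8)/2, (8+13)/2) = (-5, 10.5)

(-5, 10.5)


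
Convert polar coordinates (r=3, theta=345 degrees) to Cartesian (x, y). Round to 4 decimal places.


x = 3 * cos(345) = 2.8978
y = 3 * sin(345) = -0.7765

(2.8978, -0.7765)


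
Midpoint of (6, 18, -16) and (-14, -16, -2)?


Midpoint = ((6+-14)/2, (18+-16)/2, (-16+-2)/2) = (-4, 1, -9)

(-4, 1, -9)


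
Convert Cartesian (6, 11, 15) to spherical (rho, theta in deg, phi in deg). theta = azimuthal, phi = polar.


rho = sqrt(6^2 + 11^2 + 15^2) = 19.5448
theta = atan2(11, 6) = 61.3895 deg
phi = acos(15/19.5448) = 39.8731 deg

rho = 19.5448, theta = 61.3895 deg, phi = 39.8731 deg


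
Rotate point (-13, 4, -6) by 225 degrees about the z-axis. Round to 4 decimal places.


x' = -13*cos(225) - 4*sin(225) = 12.0208
y' = -13*sin(225) + 4*cos(225) = 6.364
z' = -6

(12.0208, 6.364, -6)


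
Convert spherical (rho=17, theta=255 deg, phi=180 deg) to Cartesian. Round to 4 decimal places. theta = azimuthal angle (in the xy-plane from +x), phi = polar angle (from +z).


x = 17 * sin(180) * cos(255) = 0
y = 17 * sin(180) * sin(255) = 0
z = 17 * cos(180) = -17

(0, 0, -17)


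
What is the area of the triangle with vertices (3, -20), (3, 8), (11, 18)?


Area = |x1(y2-y3) + x2(y3-y1) + x3(y1-y2)| / 2
= |3*(8-18) + 3*(18--20) + 11*(-20-8)| / 2
= 112

112


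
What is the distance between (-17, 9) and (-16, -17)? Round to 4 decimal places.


d = sqrt((-16--17)^2 + (-17-9)^2) = 26.0192

26.0192


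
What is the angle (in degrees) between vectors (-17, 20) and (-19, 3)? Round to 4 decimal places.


dot = -17*-19 + 20*3 = 383
|u| = 26.2488, |v| = 19.2354
cos(angle) = 0.7586
angle = 40.6628 degrees

40.6628 degrees


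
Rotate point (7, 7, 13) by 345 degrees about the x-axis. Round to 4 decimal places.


x' = 7
y' = 7*cos(345) - 13*sin(345) = 10.1261
z' = 7*sin(345) + 13*cos(345) = 10.7453

(7, 10.1261, 10.7453)


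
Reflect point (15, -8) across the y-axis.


Reflection across y-axis: (x, y) -> (-x, y)
(15, -8) -> (-15, -8)

(-15, -8)


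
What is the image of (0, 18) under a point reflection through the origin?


Reflection through origin: (x, y) -> (-x, -y)
(0, 18) -> (0, -18)

(0, -18)


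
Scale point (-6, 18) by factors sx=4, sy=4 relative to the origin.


Scaling: (x*sx, y*sy) = (-6*4, 18*4) = (-24, 72)

(-24, 72)


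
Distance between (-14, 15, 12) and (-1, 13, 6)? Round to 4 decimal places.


d = sqrt((-1--14)^2 + (13-15)^2 + (6-12)^2) = 14.4568

14.4568


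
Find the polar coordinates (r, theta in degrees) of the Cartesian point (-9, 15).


r = sqrt((-9)^2 + 15^2) = 17.4929
theta = atan2(15, -9) = 120.9638 degrees

r = 17.4929, theta = 120.9638 degrees


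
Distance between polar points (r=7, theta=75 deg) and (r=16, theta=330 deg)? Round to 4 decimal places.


d = sqrt(r1^2 + r2^2 - 2*r1*r2*cos(t2-t1))
d = sqrt(7^2 + 16^2 - 2*7*16*cos(330-75)) = 19.0519

19.0519


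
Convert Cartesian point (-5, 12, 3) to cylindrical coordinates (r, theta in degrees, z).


r = sqrt((-5)^2 + 12^2) = 13
theta = atan2(12, -5) = 112.6199 deg
z = 3

r = 13, theta = 112.6199 deg, z = 3


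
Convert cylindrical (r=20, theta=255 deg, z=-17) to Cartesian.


x = 20 * cos(255) = -5.1764
y = 20 * sin(255) = -19.3185
z = -17

(-5.1764, -19.3185, -17)


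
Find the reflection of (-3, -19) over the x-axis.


Reflection across x-axis: (x, y) -> (x, -y)
(-3, -19) -> (-3, 19)

(-3, 19)


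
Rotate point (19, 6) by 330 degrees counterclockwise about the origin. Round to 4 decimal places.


x' = 19*cos(330) - 6*sin(330) = 19.4545
y' = 19*sin(330) + 6*cos(330) = -4.3038

(19.4545, -4.3038)


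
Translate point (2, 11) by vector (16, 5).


Translation: (x+dx, y+dy) = (2+16, 11+5) = (18, 16)

(18, 16)


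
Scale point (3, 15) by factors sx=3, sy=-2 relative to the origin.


Scaling: (x*sx, y*sy) = (3*3, 15*-2) = (9, -30)

(9, -30)


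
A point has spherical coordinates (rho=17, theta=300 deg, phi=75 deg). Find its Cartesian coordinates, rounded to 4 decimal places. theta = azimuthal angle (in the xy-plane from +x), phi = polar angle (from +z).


x = 17 * sin(75) * cos(300) = 8.2104
y = 17 * sin(75) * sin(300) = -14.2208
z = 17 * cos(75) = 4.3999

(8.2104, -14.2208, 4.3999)


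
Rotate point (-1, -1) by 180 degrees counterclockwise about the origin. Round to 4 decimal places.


x' = -1*cos(180) - -1*sin(180) = 1
y' = -1*sin(180) + -1*cos(180) = 1

(1, 1)


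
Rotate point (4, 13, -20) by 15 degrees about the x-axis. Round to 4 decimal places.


x' = 4
y' = 13*cos(15) - -20*sin(15) = 17.7334
z' = 13*sin(15) + -20*cos(15) = -15.9539

(4, 17.7334, -15.9539)


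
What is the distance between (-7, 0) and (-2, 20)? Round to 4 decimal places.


d = sqrt((-2--7)^2 + (20-0)^2) = 20.6155

20.6155


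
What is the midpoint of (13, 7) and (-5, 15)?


Midpoint = ((13+-5)/2, (7+15)/2) = (4, 11)

(4, 11)


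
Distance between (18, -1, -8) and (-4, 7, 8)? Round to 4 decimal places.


d = sqrt((-4-18)^2 + (7--1)^2 + (8--8)^2) = 28.3549

28.3549


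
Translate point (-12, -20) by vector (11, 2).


Translation: (x+dx, y+dy) = (-12+11, -20+2) = (-1, -18)

(-1, -18)


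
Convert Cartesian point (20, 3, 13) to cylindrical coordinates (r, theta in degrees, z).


r = sqrt(20^2 + 3^2) = 20.2237
theta = atan2(3, 20) = 8.5308 deg
z = 13

r = 20.2237, theta = 8.5308 deg, z = 13


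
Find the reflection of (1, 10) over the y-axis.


Reflection across y-axis: (x, y) -> (-x, y)
(1, 10) -> (-1, 10)

(-1, 10)


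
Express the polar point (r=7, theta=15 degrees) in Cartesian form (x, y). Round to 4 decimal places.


x = 7 * cos(15) = 6.7615
y = 7 * sin(15) = 1.8117

(6.7615, 1.8117)


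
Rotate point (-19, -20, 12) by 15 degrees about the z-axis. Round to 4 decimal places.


x' = -19*cos(15) - -20*sin(15) = -13.1762
y' = -19*sin(15) + -20*cos(15) = -24.2361
z' = 12

(-13.1762, -24.2361, 12)


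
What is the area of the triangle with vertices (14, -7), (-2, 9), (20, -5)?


Area = |x1(y2-y3) + x2(y3-y1) + x3(y1-y2)| / 2
= |14*(9--5) + -2*(-5--7) + 20*(-7-9)| / 2
= 64

64


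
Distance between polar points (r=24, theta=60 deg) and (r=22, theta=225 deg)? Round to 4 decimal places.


d = sqrt(r1^2 + r2^2 - 2*r1*r2*cos(t2-t1))
d = sqrt(24^2 + 22^2 - 2*24*22*cos(225-60)) = 45.6072

45.6072


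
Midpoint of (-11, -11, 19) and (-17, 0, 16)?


Midpoint = ((-11+-17)/2, (-11+0)/2, (19+16)/2) = (-14, -5.5, 17.5)

(-14, -5.5, 17.5)


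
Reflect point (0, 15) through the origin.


Reflection through origin: (x, y) -> (-x, -y)
(0, 15) -> (0, -15)

(0, -15)


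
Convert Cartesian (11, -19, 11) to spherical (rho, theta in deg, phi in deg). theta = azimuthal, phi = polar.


rho = sqrt(11^2 + (-19)^2 + 11^2) = 24.5561
theta = atan2(-19, 11) = 300.0686 deg
phi = acos(11/24.5561) = 63.3875 deg

rho = 24.5561, theta = 300.0686 deg, phi = 63.3875 deg


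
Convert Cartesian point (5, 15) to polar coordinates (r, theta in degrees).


r = sqrt(5^2 + 15^2) = 15.8114
theta = atan2(15, 5) = 71.5651 degrees

r = 15.8114, theta = 71.5651 degrees


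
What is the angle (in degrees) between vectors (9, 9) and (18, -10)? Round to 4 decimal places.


dot = 9*18 + 9*-10 = 72
|u| = 12.7279, |v| = 20.5913
cos(angle) = 0.2747
angle = 74.0546 degrees

74.0546 degrees


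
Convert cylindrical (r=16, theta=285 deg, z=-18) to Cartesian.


x = 16 * cos(285) = 4.1411
y = 16 * sin(285) = -15.4548
z = -18

(4.1411, -15.4548, -18)


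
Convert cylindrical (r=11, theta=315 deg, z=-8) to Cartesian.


x = 11 * cos(315) = 7.7782
y = 11 * sin(315) = -7.7782
z = -8

(7.7782, -7.7782, -8)


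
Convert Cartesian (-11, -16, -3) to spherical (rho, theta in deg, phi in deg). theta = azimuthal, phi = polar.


rho = sqrt((-11)^2 + (-16)^2 + (-3)^2) = 19.6469
theta = atan2(-16, -11) = 235.4915 deg
phi = acos(-3/19.6469) = 98.7832 deg

rho = 19.6469, theta = 235.4915 deg, phi = 98.7832 deg


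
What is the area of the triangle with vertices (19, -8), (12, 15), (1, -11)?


Area = |x1(y2-y3) + x2(y3-y1) + x3(y1-y2)| / 2
= |19*(15--11) + 12*(-11--8) + 1*(-8-15)| / 2
= 217.5

217.5


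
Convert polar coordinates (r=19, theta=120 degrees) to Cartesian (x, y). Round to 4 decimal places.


x = 19 * cos(120) = -9.5
y = 19 * sin(120) = 16.4545

(-9.5, 16.4545)


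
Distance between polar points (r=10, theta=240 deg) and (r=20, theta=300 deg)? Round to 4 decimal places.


d = sqrt(r1^2 + r2^2 - 2*r1*r2*cos(t2-t1))
d = sqrt(10^2 + 20^2 - 2*10*20*cos(300-240)) = 17.3205

17.3205


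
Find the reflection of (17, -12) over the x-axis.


Reflection across x-axis: (x, y) -> (x, -y)
(17, -12) -> (17, 12)

(17, 12)


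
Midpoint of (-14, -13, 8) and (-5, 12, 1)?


Midpoint = ((-14+-5)/2, (-13+12)/2, (8+1)/2) = (-9.5, -0.5, 4.5)

(-9.5, -0.5, 4.5)


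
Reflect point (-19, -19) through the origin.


Reflection through origin: (x, y) -> (-x, -y)
(-19, -19) -> (19, 19)

(19, 19)


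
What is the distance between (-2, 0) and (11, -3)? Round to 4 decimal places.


d = sqrt((11--2)^2 + (-3-0)^2) = 13.3417

13.3417


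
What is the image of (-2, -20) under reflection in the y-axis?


Reflection across y-axis: (x, y) -> (-x, y)
(-2, -20) -> (2, -20)

(2, -20)


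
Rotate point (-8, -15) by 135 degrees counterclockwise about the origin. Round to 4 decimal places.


x' = -8*cos(135) - -15*sin(135) = 16.2635
y' = -8*sin(135) + -15*cos(135) = 4.9497

(16.2635, 4.9497)


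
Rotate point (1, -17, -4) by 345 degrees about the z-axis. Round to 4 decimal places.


x' = 1*cos(345) - -17*sin(345) = -3.434
y' = 1*sin(345) + -17*cos(345) = -16.6796
z' = -4

(-3.434, -16.6796, -4)


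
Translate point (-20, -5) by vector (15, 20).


Translation: (x+dx, y+dy) = (-20+15, -5+20) = (-5, 15)

(-5, 15)


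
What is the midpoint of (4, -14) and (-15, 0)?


Midpoint = ((4+-15)/2, (-14+0)/2) = (-5.5, -7)

(-5.5, -7)


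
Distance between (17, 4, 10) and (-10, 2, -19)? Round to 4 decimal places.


d = sqrt((-10-17)^2 + (2-4)^2 + (-19-10)^2) = 39.6737

39.6737


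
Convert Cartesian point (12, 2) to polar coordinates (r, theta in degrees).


r = sqrt(12^2 + 2^2) = 12.1655
theta = atan2(2, 12) = 9.4623 degrees

r = 12.1655, theta = 9.4623 degrees


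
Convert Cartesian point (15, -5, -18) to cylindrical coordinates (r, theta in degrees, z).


r = sqrt(15^2 + (-5)^2) = 15.8114
theta = atan2(-5, 15) = 341.5651 deg
z = -18

r = 15.8114, theta = 341.5651 deg, z = -18


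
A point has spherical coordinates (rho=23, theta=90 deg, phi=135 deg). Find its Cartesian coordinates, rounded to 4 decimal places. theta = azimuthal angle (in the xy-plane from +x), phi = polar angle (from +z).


x = 23 * sin(135) * cos(90) = 0
y = 23 * sin(135) * sin(90) = 16.2635
z = 23 * cos(135) = -16.2635

(0, 16.2635, -16.2635)


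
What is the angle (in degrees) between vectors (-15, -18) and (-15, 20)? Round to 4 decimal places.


dot = -15*-15 + -18*20 = -135
|u| = 23.4307, |v| = 25
cos(angle) = -0.2305
angle = 103.3245 degrees

103.3245 degrees


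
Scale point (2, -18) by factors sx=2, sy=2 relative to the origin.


Scaling: (x*sx, y*sy) = (2*2, -18*2) = (4, -36)

(4, -36)


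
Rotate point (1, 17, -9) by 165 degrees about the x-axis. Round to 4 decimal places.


x' = 1
y' = 17*cos(165) - -9*sin(165) = -14.0914
z' = 17*sin(165) + -9*cos(165) = 13.0933

(1, -14.0914, 13.0933)


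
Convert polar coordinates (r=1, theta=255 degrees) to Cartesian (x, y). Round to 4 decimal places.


x = 1 * cos(255) = -0.2588
y = 1 * sin(255) = -0.9659

(-0.2588, -0.9659)


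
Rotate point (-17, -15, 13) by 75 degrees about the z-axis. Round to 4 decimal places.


x' = -17*cos(75) - -15*sin(75) = 10.089
y' = -17*sin(75) + -15*cos(75) = -20.303
z' = 13

(10.089, -20.303, 13)


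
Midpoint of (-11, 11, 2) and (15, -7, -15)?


Midpoint = ((-11+15)/2, (11+-7)/2, (2+-15)/2) = (2, 2, -6.5)

(2, 2, -6.5)


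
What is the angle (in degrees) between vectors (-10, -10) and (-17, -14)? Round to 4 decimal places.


dot = -10*-17 + -10*-14 = 310
|u| = 14.1421, |v| = 22.0227
cos(angle) = 0.9954
angle = 5.5275 degrees

5.5275 degrees


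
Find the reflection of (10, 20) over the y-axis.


Reflection across y-axis: (x, y) -> (-x, y)
(10, 20) -> (-10, 20)

(-10, 20)


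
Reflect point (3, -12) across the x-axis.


Reflection across x-axis: (x, y) -> (x, -y)
(3, -12) -> (3, 12)

(3, 12)


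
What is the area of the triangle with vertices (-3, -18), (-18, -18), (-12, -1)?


Area = |x1(y2-y3) + x2(y3-y1) + x3(y1-y2)| / 2
= |-3*(-18--1) + -18*(-1--18) + -12*(-18--18)| / 2
= 127.5

127.5


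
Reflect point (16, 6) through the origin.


Reflection through origin: (x, y) -> (-x, -y)
(16, 6) -> (-16, -6)

(-16, -6)


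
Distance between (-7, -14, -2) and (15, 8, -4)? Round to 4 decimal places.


d = sqrt((15--7)^2 + (8--14)^2 + (-4--2)^2) = 31.1769

31.1769


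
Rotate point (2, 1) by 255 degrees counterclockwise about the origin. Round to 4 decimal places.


x' = 2*cos(255) - 1*sin(255) = 0.4483
y' = 2*sin(255) + 1*cos(255) = -2.1907

(0.4483, -2.1907)


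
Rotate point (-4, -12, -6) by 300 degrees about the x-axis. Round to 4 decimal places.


x' = -4
y' = -12*cos(300) - -6*sin(300) = -11.1962
z' = -12*sin(300) + -6*cos(300) = 7.3923

(-4, -11.1962, 7.3923)


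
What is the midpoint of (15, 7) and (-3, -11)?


Midpoint = ((15+-3)/2, (7+-11)/2) = (6, -2)

(6, -2)


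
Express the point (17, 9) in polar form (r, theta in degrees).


r = sqrt(17^2 + 9^2) = 19.2354
theta = atan2(9, 17) = 27.8973 degrees

r = 19.2354, theta = 27.8973 degrees


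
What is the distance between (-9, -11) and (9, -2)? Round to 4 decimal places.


d = sqrt((9--9)^2 + (-2--11)^2) = 20.1246

20.1246


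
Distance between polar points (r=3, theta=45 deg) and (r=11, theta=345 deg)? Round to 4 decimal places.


d = sqrt(r1^2 + r2^2 - 2*r1*r2*cos(t2-t1))
d = sqrt(3^2 + 11^2 - 2*3*11*cos(345-45)) = 9.8489

9.8489


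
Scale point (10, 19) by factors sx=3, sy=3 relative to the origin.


Scaling: (x*sx, y*sy) = (10*3, 19*3) = (30, 57)

(30, 57)


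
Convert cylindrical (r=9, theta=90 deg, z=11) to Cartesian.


x = 9 * cos(90) = 0
y = 9 * sin(90) = 9
z = 11

(0, 9, 11)


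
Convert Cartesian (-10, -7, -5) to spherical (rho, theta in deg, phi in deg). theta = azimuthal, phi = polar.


rho = sqrt((-10)^2 + (-7)^2 + (-5)^2) = 13.1909
theta = atan2(-7, -10) = 214.992 deg
phi = acos(-5/13.1909) = 112.2748 deg

rho = 13.1909, theta = 214.992 deg, phi = 112.2748 deg


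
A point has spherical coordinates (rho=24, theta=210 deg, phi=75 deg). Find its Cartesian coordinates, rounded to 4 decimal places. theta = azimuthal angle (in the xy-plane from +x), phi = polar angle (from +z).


x = 24 * sin(75) * cos(210) = -20.0764
y = 24 * sin(75) * sin(210) = -11.5911
z = 24 * cos(75) = 6.2117

(-20.0764, -11.5911, 6.2117)


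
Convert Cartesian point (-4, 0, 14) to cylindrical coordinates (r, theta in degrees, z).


r = sqrt((-4)^2 + 0^2) = 4
theta = atan2(0, -4) = 180 deg
z = 14

r = 4, theta = 180 deg, z = 14


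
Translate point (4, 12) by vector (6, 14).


Translation: (x+dx, y+dy) = (4+6, 12+14) = (10, 26)

(10, 26)


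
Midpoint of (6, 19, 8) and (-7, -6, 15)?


Midpoint = ((6+-7)/2, (19+-6)/2, (8+15)/2) = (-0.5, 6.5, 11.5)

(-0.5, 6.5, 11.5)


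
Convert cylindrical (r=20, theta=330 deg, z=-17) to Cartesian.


x = 20 * cos(330) = 17.3205
y = 20 * sin(330) = -10
z = -17

(17.3205, -10, -17)


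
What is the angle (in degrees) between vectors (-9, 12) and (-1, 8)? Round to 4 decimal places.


dot = -9*-1 + 12*8 = 105
|u| = 15, |v| = 8.0623
cos(angle) = 0.8682
angle = 29.7449 degrees

29.7449 degrees


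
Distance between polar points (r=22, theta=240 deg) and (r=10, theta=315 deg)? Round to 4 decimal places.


d = sqrt(r1^2 + r2^2 - 2*r1*r2*cos(t2-t1))
d = sqrt(22^2 + 10^2 - 2*22*10*cos(315-240)) = 21.6822

21.6822


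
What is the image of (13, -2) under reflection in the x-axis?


Reflection across x-axis: (x, y) -> (x, -y)
(13, -2) -> (13, 2)

(13, 2)


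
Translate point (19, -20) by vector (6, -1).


Translation: (x+dx, y+dy) = (19+6, -20+-1) = (25, -21)

(25, -21)


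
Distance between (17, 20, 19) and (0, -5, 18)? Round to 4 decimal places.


d = sqrt((0-17)^2 + (-5-20)^2 + (18-19)^2) = 30.249

30.249


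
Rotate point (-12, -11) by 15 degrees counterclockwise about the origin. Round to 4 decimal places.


x' = -12*cos(15) - -11*sin(15) = -8.7441
y' = -12*sin(15) + -11*cos(15) = -13.731

(-8.7441, -13.731)


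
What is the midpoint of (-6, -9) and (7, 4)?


Midpoint = ((-6+7)/2, (-9+4)/2) = (0.5, -2.5)

(0.5, -2.5)


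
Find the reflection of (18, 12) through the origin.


Reflection through origin: (x, y) -> (-x, -y)
(18, 12) -> (-18, -12)

(-18, -12)


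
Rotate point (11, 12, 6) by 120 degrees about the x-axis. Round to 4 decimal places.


x' = 11
y' = 12*cos(120) - 6*sin(120) = -11.1962
z' = 12*sin(120) + 6*cos(120) = 7.3923

(11, -11.1962, 7.3923)


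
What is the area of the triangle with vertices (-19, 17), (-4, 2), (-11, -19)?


Area = |x1(y2-y3) + x2(y3-y1) + x3(y1-y2)| / 2
= |-19*(2--19) + -4*(-19-17) + -11*(17-2)| / 2
= 210

210


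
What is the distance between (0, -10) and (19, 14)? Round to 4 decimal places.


d = sqrt((19-0)^2 + (14--10)^2) = 30.6105

30.6105


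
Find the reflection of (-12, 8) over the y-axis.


Reflection across y-axis: (x, y) -> (-x, y)
(-12, 8) -> (12, 8)

(12, 8)


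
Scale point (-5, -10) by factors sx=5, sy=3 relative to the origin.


Scaling: (x*sx, y*sy) = (-5*5, -10*3) = (-25, -30)

(-25, -30)


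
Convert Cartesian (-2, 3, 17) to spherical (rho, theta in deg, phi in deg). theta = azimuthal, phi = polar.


rho = sqrt((-2)^2 + 3^2 + 17^2) = 17.3781
theta = atan2(3, -2) = 123.6901 deg
phi = acos(17/17.3781) = 11.9745 deg

rho = 17.3781, theta = 123.6901 deg, phi = 11.9745 deg


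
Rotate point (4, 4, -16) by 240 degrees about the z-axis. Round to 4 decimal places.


x' = 4*cos(240) - 4*sin(240) = 1.4641
y' = 4*sin(240) + 4*cos(240) = -5.4641
z' = -16

(1.4641, -5.4641, -16)


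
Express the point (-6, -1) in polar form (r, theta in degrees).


r = sqrt((-6)^2 + (-1)^2) = 6.0828
theta = atan2(-1, -6) = 189.4623 degrees

r = 6.0828, theta = 189.4623 degrees


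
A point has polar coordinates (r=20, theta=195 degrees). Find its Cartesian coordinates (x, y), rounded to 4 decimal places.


x = 20 * cos(195) = -19.3185
y = 20 * sin(195) = -5.1764

(-19.3185, -5.1764)


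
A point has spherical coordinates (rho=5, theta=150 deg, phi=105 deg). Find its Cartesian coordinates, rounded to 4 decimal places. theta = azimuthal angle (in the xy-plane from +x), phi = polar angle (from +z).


x = 5 * sin(105) * cos(150) = -4.1826
y = 5 * sin(105) * sin(150) = 2.4148
z = 5 * cos(105) = -1.2941

(-4.1826, 2.4148, -1.2941)


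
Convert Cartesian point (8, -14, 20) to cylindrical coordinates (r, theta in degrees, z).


r = sqrt(8^2 + (-14)^2) = 16.1245
theta = atan2(-14, 8) = 299.7449 deg
z = 20

r = 16.1245, theta = 299.7449 deg, z = 20


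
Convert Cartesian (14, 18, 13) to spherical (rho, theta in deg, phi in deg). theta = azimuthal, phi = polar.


rho = sqrt(14^2 + 18^2 + 13^2) = 26.2488
theta = atan2(18, 14) = 52.125 deg
phi = acos(13/26.2488) = 60.3131 deg

rho = 26.2488, theta = 52.125 deg, phi = 60.3131 deg


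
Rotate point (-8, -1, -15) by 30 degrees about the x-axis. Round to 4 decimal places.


x' = -8
y' = -1*cos(30) - -15*sin(30) = 6.634
z' = -1*sin(30) + -15*cos(30) = -13.4904

(-8, 6.634, -13.4904)


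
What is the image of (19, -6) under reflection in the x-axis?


Reflection across x-axis: (x, y) -> (x, -y)
(19, -6) -> (19, 6)

(19, 6)


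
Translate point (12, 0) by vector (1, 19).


Translation: (x+dx, y+dy) = (12+1, 0+19) = (13, 19)

(13, 19)


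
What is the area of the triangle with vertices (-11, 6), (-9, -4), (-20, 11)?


Area = |x1(y2-y3) + x2(y3-y1) + x3(y1-y2)| / 2
= |-11*(-4-11) + -9*(11-6) + -20*(6--4)| / 2
= 40

40


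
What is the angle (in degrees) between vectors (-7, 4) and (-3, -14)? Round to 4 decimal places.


dot = -7*-3 + 4*-14 = -35
|u| = 8.0623, |v| = 14.3178
cos(angle) = -0.3032
angle = 107.6501 degrees

107.6501 degrees


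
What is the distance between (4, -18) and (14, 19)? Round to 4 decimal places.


d = sqrt((14-4)^2 + (19--18)^2) = 38.3275

38.3275


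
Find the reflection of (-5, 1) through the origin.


Reflection through origin: (x, y) -> (-x, -y)
(-5, 1) -> (5, -1)

(5, -1)


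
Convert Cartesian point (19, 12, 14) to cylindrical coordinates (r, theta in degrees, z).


r = sqrt(19^2 + 12^2) = 22.4722
theta = atan2(12, 19) = 32.2756 deg
z = 14

r = 22.4722, theta = 32.2756 deg, z = 14


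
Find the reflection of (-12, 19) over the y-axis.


Reflection across y-axis: (x, y) -> (-x, y)
(-12, 19) -> (12, 19)

(12, 19)


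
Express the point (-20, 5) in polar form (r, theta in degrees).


r = sqrt((-20)^2 + 5^2) = 20.6155
theta = atan2(5, -20) = 165.9638 degrees

r = 20.6155, theta = 165.9638 degrees


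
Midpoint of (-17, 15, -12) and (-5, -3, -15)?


Midpoint = ((-17+-5)/2, (15+-3)/2, (-12+-15)/2) = (-11, 6, -13.5)

(-11, 6, -13.5)


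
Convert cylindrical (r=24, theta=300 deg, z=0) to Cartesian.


x = 24 * cos(300) = 12
y = 24 * sin(300) = -20.7846
z = 0

(12, -20.7846, 0)


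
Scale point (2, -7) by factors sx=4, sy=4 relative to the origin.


Scaling: (x*sx, y*sy) = (2*4, -7*4) = (8, -28)

(8, -28)


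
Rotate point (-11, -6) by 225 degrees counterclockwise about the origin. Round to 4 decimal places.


x' = -11*cos(225) - -6*sin(225) = 3.5355
y' = -11*sin(225) + -6*cos(225) = 12.0208

(3.5355, 12.0208)


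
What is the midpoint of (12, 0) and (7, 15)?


Midpoint = ((12+7)/2, (0+15)/2) = (9.5, 7.5)

(9.5, 7.5)


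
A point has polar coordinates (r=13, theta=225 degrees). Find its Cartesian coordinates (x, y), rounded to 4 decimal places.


x = 13 * cos(225) = -9.1924
y = 13 * sin(225) = -9.1924

(-9.1924, -9.1924)


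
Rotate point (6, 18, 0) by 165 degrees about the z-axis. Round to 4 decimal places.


x' = 6*cos(165) - 18*sin(165) = -10.4543
y' = 6*sin(165) + 18*cos(165) = -15.8338
z' = 0

(-10.4543, -15.8338, 0)


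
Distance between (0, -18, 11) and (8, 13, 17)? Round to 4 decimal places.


d = sqrt((8-0)^2 + (13--18)^2 + (17-11)^2) = 32.573

32.573


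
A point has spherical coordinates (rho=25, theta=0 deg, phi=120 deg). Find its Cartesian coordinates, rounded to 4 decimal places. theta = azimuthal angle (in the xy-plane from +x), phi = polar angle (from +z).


x = 25 * sin(120) * cos(0) = 21.6506
y = 25 * sin(120) * sin(0) = 0
z = 25 * cos(120) = -12.5

(21.6506, 0, -12.5)


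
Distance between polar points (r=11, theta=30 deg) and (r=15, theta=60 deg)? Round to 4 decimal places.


d = sqrt(r1^2 + r2^2 - 2*r1*r2*cos(t2-t1))
d = sqrt(11^2 + 15^2 - 2*11*15*cos(60-30)) = 7.7596

7.7596


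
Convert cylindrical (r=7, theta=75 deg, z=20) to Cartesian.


x = 7 * cos(75) = 1.8117
y = 7 * sin(75) = 6.7615
z = 20

(1.8117, 6.7615, 20)


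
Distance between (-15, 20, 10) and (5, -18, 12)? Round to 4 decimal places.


d = sqrt((5--15)^2 + (-18-20)^2 + (12-10)^2) = 42.9884

42.9884


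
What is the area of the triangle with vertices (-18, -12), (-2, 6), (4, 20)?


Area = |x1(y2-y3) + x2(y3-y1) + x3(y1-y2)| / 2
= |-18*(6-20) + -2*(20--12) + 4*(-12-6)| / 2
= 58

58


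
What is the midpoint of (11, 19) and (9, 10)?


Midpoint = ((11+9)/2, (19+10)/2) = (10, 14.5)

(10, 14.5)


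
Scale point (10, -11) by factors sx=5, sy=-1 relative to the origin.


Scaling: (x*sx, y*sy) = (10*5, -11*-1) = (50, 11)

(50, 11)


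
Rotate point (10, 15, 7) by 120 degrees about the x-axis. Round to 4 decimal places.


x' = 10
y' = 15*cos(120) - 7*sin(120) = -13.5622
z' = 15*sin(120) + 7*cos(120) = 9.4904

(10, -13.5622, 9.4904)


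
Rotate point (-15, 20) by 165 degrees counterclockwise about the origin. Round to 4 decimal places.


x' = -15*cos(165) - 20*sin(165) = 9.3125
y' = -15*sin(165) + 20*cos(165) = -23.2008

(9.3125, -23.2008)


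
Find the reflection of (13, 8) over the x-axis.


Reflection across x-axis: (x, y) -> (x, -y)
(13, 8) -> (13, -8)

(13, -8)


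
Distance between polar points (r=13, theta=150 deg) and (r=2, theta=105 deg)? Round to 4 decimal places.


d = sqrt(r1^2 + r2^2 - 2*r1*r2*cos(t2-t1))
d = sqrt(13^2 + 2^2 - 2*13*2*cos(105-150)) = 11.6718

11.6718


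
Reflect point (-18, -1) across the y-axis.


Reflection across y-axis: (x, y) -> (-x, y)
(-18, -1) -> (18, -1)

(18, -1)


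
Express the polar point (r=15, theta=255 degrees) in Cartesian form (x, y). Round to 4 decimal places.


x = 15 * cos(255) = -3.8823
y = 15 * sin(255) = -14.4889

(-3.8823, -14.4889)


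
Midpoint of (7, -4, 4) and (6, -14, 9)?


Midpoint = ((7+6)/2, (-4+-14)/2, (4+9)/2) = (6.5, -9, 6.5)

(6.5, -9, 6.5)


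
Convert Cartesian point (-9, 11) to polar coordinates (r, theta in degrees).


r = sqrt((-9)^2 + 11^2) = 14.2127
theta = atan2(11, -9) = 129.2894 degrees

r = 14.2127, theta = 129.2894 degrees


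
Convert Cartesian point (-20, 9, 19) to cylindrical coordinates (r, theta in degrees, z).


r = sqrt((-20)^2 + 9^2) = 21.9317
theta = atan2(9, -20) = 155.7723 deg
z = 19

r = 21.9317, theta = 155.7723 deg, z = 19


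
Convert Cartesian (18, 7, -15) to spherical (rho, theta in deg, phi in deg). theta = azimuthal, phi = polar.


rho = sqrt(18^2 + 7^2 + (-15)^2) = 24.454
theta = atan2(7, 18) = 21.2505 deg
phi = acos(-15/24.454) = 127.8354 deg

rho = 24.454, theta = 21.2505 deg, phi = 127.8354 deg


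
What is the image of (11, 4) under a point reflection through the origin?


Reflection through origin: (x, y) -> (-x, -y)
(11, 4) -> (-11, -4)

(-11, -4)


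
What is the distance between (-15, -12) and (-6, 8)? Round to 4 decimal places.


d = sqrt((-6--15)^2 + (8--12)^2) = 21.9317

21.9317


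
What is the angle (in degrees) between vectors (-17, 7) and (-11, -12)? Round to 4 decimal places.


dot = -17*-11 + 7*-12 = 103
|u| = 18.3848, |v| = 16.2788
cos(angle) = 0.3442
angle = 69.8697 degrees

69.8697 degrees


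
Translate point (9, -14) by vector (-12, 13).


Translation: (x+dx, y+dy) = (9+-12, -14+13) = (-3, -1)

(-3, -1)


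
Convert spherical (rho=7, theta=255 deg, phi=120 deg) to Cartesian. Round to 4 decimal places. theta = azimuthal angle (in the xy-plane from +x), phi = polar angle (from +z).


x = 7 * sin(120) * cos(255) = -1.569
y = 7 * sin(120) * sin(255) = -5.8556
z = 7 * cos(120) = -3.5

(-1.569, -5.8556, -3.5)


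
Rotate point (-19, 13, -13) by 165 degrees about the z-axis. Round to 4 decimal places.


x' = -19*cos(165) - 13*sin(165) = 14.9879
y' = -19*sin(165) + 13*cos(165) = -17.4746
z' = -13

(14.9879, -17.4746, -13)


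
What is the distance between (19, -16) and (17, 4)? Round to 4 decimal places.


d = sqrt((17-19)^2 + (4--16)^2) = 20.0998

20.0998


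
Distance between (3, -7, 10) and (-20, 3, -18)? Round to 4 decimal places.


d = sqrt((-20-3)^2 + (3--7)^2 + (-18-10)^2) = 37.5899

37.5899


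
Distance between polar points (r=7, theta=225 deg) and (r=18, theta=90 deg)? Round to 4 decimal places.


d = sqrt(r1^2 + r2^2 - 2*r1*r2*cos(t2-t1))
d = sqrt(7^2 + 18^2 - 2*7*18*cos(90-225)) = 23.4775

23.4775


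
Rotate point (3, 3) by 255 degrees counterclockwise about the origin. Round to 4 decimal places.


x' = 3*cos(255) - 3*sin(255) = 2.1213
y' = 3*sin(255) + 3*cos(255) = -3.6742

(2.1213, -3.6742)


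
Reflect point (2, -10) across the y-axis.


Reflection across y-axis: (x, y) -> (-x, y)
(2, -10) -> (-2, -10)

(-2, -10)


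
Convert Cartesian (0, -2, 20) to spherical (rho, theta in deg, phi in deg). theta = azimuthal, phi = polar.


rho = sqrt(0^2 + (-2)^2 + 20^2) = 20.0998
theta = atan2(-2, 0) = 270 deg
phi = acos(20/20.0998) = 5.7106 deg

rho = 20.0998, theta = 270 deg, phi = 5.7106 deg
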